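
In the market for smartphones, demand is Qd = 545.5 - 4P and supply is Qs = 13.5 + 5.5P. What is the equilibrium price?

P* = 56

Set Qd = Qs: 545.5 - 4P = 13.5 + 5.5P.
532 = 9.5P, so P* = 56.
Q* = 545.5 − 4(56) = 321.5.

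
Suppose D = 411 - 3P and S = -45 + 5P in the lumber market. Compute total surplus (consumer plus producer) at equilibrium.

Total surplus = 15360

Equilibrium: 411 - 3P = -45 + 5P gives P* = 57, Q* = 240.
Demand choke price: P = 137; supply starts at P = 9.
CS = ½(137 − 57)(240) = 9600; PS = ½(57 − 9)(240) = 5760.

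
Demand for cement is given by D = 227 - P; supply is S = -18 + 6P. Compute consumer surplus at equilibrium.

Consumer surplus = 18432

Equilibrium: 227 - P = -18 + 6P gives P* = 35, Q* = 192.
Demand choke price (D = 0): P = 227.
CS = ½(227 − 35)(192) = 18432.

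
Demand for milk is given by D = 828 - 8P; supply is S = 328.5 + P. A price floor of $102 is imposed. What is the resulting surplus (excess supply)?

Surplus = 418.5

Equilibrium price would be P* = 55.5, so the floor at 102 binds.
At P = 102: D = 12, S = 430.5.
Surplus = 430.5 − 12 = 418.5.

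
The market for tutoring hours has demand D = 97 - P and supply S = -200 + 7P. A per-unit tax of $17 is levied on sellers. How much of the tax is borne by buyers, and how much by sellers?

Buyers bear $14.875, sellers bear $2.125

Pre-tax equilibrium: P* = 37.125, Q* = 59.875.
Tax on sellers shifts supply to S = -200 + 7(P − 17) = -319 + 7P.
97 - P = -319 + 7P gives buyer price Pb = 52; sellers receive Ps = 52 − 17 = 35.
New quantity: Q = 97 − 1(52) = 45.
Buyer burden = 52 − 37.125 = 14.875; seller burden = 37.125 − 35 = 2.125.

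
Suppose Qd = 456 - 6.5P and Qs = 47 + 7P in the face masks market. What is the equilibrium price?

P* = 818/27

Set Qd = Qs: 456 - 6.5P = 47 + 7P.
409 = 13.5P, so P* = 818/27.
Q* = 456 − 6.5(818/27) = 6995/27.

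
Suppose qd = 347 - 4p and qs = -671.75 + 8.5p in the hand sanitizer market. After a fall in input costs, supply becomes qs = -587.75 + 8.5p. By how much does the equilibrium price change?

Δp = -6.72

Original equilibrium: p* = 81.5, q* = 21.
New equilibrium: 347 - 4p = -587.75 + 8.5p, so 934.75 = 12.5p and p' = 74.78; q' = 347 − 4(74.78) = 47.88.
Change in price: 74.78 − 81.5 = -6.72.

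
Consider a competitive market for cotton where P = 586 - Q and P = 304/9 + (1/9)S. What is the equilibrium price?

Set the two price expressions equal: 586 - Q = 304/9 + (1/9)Q.
4970/9 = (10/9)Q, so Q* = 497.
P* = 586 − (1)(497) = 89.

P* = 89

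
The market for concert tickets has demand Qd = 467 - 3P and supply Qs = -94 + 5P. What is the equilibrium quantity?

Set Qd = Qs: 467 - 3P = -94 + 5P.
561 = 8P, so P* = 70.125.
Q* = 467 − 3(70.125) = 256.625.

Q* = 256.625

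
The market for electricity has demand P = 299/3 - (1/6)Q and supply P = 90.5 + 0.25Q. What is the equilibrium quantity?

Q* = 22

Set the two price expressions equal: 299/3 - (1/6)Q = 90.5 + 0.25Q.
55/6 = (5/12)Q, so Q* = 22.
P* = 299/3 − (1/6)(22) = 96.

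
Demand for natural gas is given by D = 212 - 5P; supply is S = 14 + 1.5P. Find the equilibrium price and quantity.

P* = 396/13, Q* = 776/13

Set D = S: 212 - 5P = 14 + 1.5P.
198 = 6.5P, so P* = 396/13.
Q* = 212 − 5(396/13) = 776/13.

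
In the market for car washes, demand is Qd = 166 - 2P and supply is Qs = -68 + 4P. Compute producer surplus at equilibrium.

Producer surplus = 968

Equilibrium: 166 - 2P = -68 + 4P gives P* = 39, Q* = 88.
Supply starts at P = 17 (where Qs = 0).
PS = ½(39 − 17)(88) = 968.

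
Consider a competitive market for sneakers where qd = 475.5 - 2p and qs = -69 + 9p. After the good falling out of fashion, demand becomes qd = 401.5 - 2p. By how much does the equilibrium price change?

Original equilibrium: p* = 49.5, q* = 376.5.
New equilibrium: 401.5 - 2p = -69 + 9p, so 470.5 = 11p and p' = 941/22; q' = 401.5 − 2(941/22) = 6951/22.
Change in price: 941/22 − 49.5 = -74/11.

Δp = -74/11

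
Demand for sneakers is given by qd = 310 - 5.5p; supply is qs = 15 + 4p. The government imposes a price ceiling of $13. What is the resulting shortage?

Equilibrium price would be p* = 590/19, so the ceiling at 13 binds.
At p = 13: qd = 310 − 5.5(13) = 238.5, qs = 15 + 4(13) = 67.
Shortage = 238.5 − 67 = 171.5.

Shortage = 171.5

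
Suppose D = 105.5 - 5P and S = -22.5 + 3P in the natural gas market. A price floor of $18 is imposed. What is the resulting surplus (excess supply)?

Surplus = 16

Equilibrium price would be P* = 16, so the floor at 18 binds.
At P = 18: D = 15.5, S = 31.5.
Surplus = 31.5 − 15.5 = 16.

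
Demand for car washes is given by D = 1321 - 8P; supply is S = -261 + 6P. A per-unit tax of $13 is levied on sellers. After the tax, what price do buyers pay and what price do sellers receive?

Buyers pay 830/7, sellers receive 739/7

Pre-tax equilibrium: P* = 113, Q* = 417.
Tax on sellers shifts supply to S = -261 + 6(P − 13) = -339 + 6P.
1321 - 8P = -339 + 6P gives buyer price Pb = 830/7; sellers receive Ps = 830/7 − 13 = 739/7.
New quantity: Q = 1321 − 8(830/7) = 2607/7.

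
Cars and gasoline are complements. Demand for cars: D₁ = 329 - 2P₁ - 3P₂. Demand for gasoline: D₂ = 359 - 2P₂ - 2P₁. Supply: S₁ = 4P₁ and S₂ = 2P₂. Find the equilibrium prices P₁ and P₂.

Market 1: 329 - 2P₁ - 3P₂ = 4P₁ → 6P₁ + 3P₂ = 329.
Market 2: 4P₂ + 2P₁ = 359.
Eliminating P₂: 4×(1) − 3×(2) gives 18P₁ = 239, so P₁ = 239/18.
Back-substitute into (2): P₂ = (359 − 2×239/18) / 4 = 748/9.

P₁ = 239/18, P₂ = 748/9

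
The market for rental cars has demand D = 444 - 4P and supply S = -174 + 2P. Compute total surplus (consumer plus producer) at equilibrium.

Total surplus = 384

Equilibrium: 444 - 4P = -174 + 2P gives P* = 103, Q* = 32.
Demand choke price: P = 111; supply starts at P = 87.
CS = ½(111 − 103)(32) = 128; PS = ½(103 − 87)(32) = 256.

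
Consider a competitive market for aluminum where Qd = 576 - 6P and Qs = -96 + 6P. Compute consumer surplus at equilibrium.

Consumer surplus = 4800

Equilibrium: 576 - 6P = -96 + 6P gives P* = 56, Q* = 240.
Demand choke price (Qd = 0): P = 96.
CS = ½(96 − 56)(240) = 4800.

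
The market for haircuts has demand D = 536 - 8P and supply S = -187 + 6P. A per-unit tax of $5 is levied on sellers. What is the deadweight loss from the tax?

Pre-tax equilibrium: P* = 723/14, Q* = 860/7.
Tax on sellers shifts supply to S = -187 + 6(P − 5) = -217 + 6P.
536 - 8P = -217 + 6P gives buyer price Pb = 753/14; sellers receive Ps = 753/14 − 5 = 683/14.
New quantity: Q = 536 − 8(753/14) = 740/7.
DWL = ½ × 5 × (860/7 − 740/7) = 300/7.

Deadweight loss = 300/7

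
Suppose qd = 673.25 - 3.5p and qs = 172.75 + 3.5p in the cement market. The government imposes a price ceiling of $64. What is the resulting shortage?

Shortage = 52.5

Equilibrium price would be p* = 71.5, so the ceiling at 64 binds.
At p = 64: qd = 673.25 − 3.5(64) = 449.25, qs = 172.75 + 3.5(64) = 396.75.
Shortage = 449.25 − 396.75 = 52.5.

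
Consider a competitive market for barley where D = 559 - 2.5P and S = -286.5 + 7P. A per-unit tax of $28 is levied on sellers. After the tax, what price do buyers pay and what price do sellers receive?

Buyers pay 2083/19, sellers receive 1551/19

Pre-tax equilibrium: P* = 89, Q* = 336.5.
Tax on sellers shifts supply to S = -286.5 + 7(P − 28) = -482.5 + 7P.
559 - 2.5P = -482.5 + 7P gives buyer price Pb = 2083/19; sellers receive Ps = 2083/19 − 28 = 1551/19.
New quantity: Q = 559 − 2.5(2083/19) = 10827/38.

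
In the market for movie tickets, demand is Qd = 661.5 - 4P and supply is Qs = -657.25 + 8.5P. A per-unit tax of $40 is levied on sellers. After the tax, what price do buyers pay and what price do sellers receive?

Buyers pay $132.7, sellers receive $92.7

Pre-tax equilibrium: P* = 105.5, Q* = 239.5.
Tax on sellers shifts supply to Qs = -657.25 + 8.5(P − 40) = -997.25 + 8.5P.
661.5 - 4P = -997.25 + 8.5P gives buyer price Pb = 132.7; sellers receive Ps = 132.7 − 40 = 92.7.
New quantity: Q = 661.5 − 4(132.7) = 130.7.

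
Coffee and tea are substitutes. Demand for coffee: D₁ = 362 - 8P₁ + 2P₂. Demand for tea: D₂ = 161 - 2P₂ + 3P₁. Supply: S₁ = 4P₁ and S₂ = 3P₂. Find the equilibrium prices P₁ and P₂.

P₁ = 1066/27, P₂ = 503/9

Market 1: 362 - 8P₁ + 2P₂ = 4P₁ → 12P₁ - 2P₂ = 362.
Market 2: 5P₂ - 3P₁ = 161.
Eliminating P₂: 5×(1) + 2×(2) gives 54P₁ = 2132, so P₁ = 1066/27.
Back-substitute into (2): P₂ = (161 + 3×1066/27) / 5 = 503/9.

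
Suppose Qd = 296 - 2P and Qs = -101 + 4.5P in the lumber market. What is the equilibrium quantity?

Set Qd = Qs: 296 - 2P = -101 + 4.5P.
397 = 6.5P, so P* = 794/13.
Q* = 296 − 2(794/13) = 2260/13.

Q* = 2260/13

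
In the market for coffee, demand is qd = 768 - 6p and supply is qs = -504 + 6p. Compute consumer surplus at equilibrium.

Equilibrium: 768 - 6p = -504 + 6p gives p* = 106, q* = 132.
Demand choke price (qd = 0): p = 128.
CS = ½(128 − 106)(132) = 1452.

Consumer surplus = 1452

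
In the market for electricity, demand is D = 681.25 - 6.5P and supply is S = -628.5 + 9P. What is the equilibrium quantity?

Set D = S: 681.25 - 6.5P = -628.5 + 9P.
1309.75 = 15.5P, so P* = 84.5.
Q* = 681.25 − 6.5(84.5) = 132.

Q* = 132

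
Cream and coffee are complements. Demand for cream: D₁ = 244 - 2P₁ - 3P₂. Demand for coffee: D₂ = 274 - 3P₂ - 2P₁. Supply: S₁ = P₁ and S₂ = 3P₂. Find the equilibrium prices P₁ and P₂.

Market 1: 244 - 2P₁ - 3P₂ = P₁ → 3P₁ + 3P₂ = 244.
Market 2: 6P₂ + 2P₁ = 274.
Eliminating P₂: 6×(1) − 3×(2) gives 12P₁ = 642, so P₁ = 53.5.
Back-substitute into (2): P₂ = (274 − 2×53.5) / 6 = 167/6.

P₁ = 53.5, P₂ = 167/6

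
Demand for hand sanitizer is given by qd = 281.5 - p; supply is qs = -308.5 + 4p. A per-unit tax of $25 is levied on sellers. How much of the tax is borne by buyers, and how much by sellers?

Pre-tax equilibrium: p* = 118, q* = 163.5.
Tax on sellers shifts supply to qs = -308.5 + 4(p − 25) = -408.5 + 4p.
281.5 - p = -408.5 + 4p gives buyer price pb = 138; sellers receive ps = 138 − 25 = 113.
New quantity: q = 281.5 − 1(138) = 143.5.
Buyer burden = 138 − 118 = 20; seller burden = 118 − 113 = 5.

Buyers bear $20, sellers bear $5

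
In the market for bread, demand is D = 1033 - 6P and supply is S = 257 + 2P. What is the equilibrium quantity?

Set D = S: 1033 - 6P = 257 + 2P.
776 = 8P, so P* = 97.
Q* = 1033 − 6(97) = 451.

Q* = 451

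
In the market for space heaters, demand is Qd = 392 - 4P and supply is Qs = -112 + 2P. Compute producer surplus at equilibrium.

Producer surplus = 784

Equilibrium: 392 - 4P = -112 + 2P gives P* = 84, Q* = 56.
Supply starts at P = 56 (where Qs = 0).
PS = ½(84 − 56)(56) = 784.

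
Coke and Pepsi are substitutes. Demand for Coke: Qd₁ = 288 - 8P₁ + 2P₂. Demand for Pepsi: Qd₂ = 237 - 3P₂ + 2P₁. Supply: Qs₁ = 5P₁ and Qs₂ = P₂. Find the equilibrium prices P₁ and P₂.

P₁ = 33.875, P₂ = 76.1875

Market 1: 288 - 8P₁ + 2P₂ = 5P₁ → 13P₁ - 2P₂ = 288.
Market 2: 4P₂ - 2P₁ = 237.
Eliminating P₂: 4×(1) + 2×(2) gives 48P₁ = 1626, so P₁ = 33.875.
Back-substitute into (2): P₂ = (237 + 2×33.875) / 4 = 76.1875.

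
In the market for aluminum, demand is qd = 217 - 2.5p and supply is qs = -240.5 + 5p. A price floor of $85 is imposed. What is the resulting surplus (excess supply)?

Equilibrium price would be p* = 61, so the floor at 85 binds.
At p = 85: qd = 4.5, qs = 184.5.
Surplus = 184.5 − 4.5 = 180.

Surplus = 180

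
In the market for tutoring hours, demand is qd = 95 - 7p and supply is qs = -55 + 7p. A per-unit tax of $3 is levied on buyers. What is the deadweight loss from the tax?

Pre-tax equilibrium: p* = 75/7, q* = 20.
Tax on buyers shifts demand to qd = 95 − 7(p + 3) = 74 - 7p.
74 - 7p = -55 + 7p gives seller price ps = 129/14; buyers pay pb = 129/14 + 3 = 171/14.
New quantity: q = 95 − 7(171/14) = 9.5.
DWL = ½ × 3 × (20 − 9.5) = 15.75.

Deadweight loss = 15.75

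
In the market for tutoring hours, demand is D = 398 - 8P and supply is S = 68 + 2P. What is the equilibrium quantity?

Set D = S: 398 - 8P = 68 + 2P.
330 = 10P, so P* = 33.
Q* = 398 − 8(33) = 134.

Q* = 134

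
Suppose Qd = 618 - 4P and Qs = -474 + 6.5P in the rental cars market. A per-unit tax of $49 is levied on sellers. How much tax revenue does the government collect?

Tax revenue = 11858/3

Pre-tax equilibrium: P* = 104, Q* = 202.
Tax on sellers shifts supply to Qs = -474 + 6.5(P − 49) = -792.5 + 6.5P.
618 - 4P = -792.5 + 6.5P gives buyer price Pb = 403/3; sellers receive Ps = 403/3 − 49 = 256/3.
New quantity: Q = 618 − 4(403/3) = 242/3.
Revenue = 49 × 242/3 = 11858/3.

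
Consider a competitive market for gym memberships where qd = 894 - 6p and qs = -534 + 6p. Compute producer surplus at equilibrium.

Equilibrium: 894 - 6p = -534 + 6p gives p* = 119, q* = 180.
Supply starts at p = 89 (where qs = 0).
PS = ½(119 − 89)(180) = 2700.

Producer surplus = 2700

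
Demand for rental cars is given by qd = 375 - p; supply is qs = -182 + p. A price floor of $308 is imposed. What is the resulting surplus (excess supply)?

Surplus = 59

Equilibrium price would be p* = 278.5, so the floor at 308 binds.
At p = 308: qd = 67, qs = 126.
Surplus = 126 − 67 = 59.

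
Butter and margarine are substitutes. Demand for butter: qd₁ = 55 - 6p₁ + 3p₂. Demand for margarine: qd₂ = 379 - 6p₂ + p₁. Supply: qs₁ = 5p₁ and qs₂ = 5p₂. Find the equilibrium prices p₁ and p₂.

Market 1: 55 - 6p₁ + 3p₂ = 5p₁ → 11p₁ - 3p₂ = 55.
Market 2: 11p₂ - p₁ = 379.
Eliminating p₂: 11×(1) + 3×(2) gives 118p₁ = 1742, so p₁ = 871/59.
Back-substitute into (2): p₂ = (379 + 1×871/59) / 11 = 2112/59.

p₁ = 871/59, p₂ = 2112/59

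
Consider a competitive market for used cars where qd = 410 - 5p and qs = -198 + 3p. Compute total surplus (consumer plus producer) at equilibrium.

Total surplus = 240

Equilibrium: 410 - 5p = -198 + 3p gives p* = 76, q* = 30.
Demand choke price: p = 82; supply starts at p = 66.
CS = ½(82 − 76)(30) = 90; PS = ½(76 − 66)(30) = 150.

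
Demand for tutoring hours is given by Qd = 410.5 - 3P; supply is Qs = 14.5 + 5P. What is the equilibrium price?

Set Qd = Qs: 410.5 - 3P = 14.5 + 5P.
396 = 8P, so P* = 49.5.
Q* = 410.5 − 3(49.5) = 262.

P* = 49.5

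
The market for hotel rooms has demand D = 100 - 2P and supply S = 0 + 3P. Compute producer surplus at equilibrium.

Producer surplus = 600

Equilibrium: 100 - 2P = 0 + 3P gives P* = 20, Q* = 60.
Supply starts at P = 0 (where S = 0).
PS = ½(20 − 0)(60) = 600.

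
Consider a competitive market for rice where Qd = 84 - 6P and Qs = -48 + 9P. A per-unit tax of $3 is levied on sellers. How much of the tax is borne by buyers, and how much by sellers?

Buyers bear $1.8, sellers bear $1.2

Pre-tax equilibrium: P* = 8.8, Q* = 31.2.
Tax on sellers shifts supply to Qs = -48 + 9(P − 3) = -75 + 9P.
84 - 6P = -75 + 9P gives buyer price Pb = 10.6; sellers receive Ps = 10.6 − 3 = 7.6.
New quantity: Q = 84 − 6(10.6) = 20.4.
Buyer burden = 10.6 − 8.8 = 1.8; seller burden = 8.8 − 7.6 = 1.2.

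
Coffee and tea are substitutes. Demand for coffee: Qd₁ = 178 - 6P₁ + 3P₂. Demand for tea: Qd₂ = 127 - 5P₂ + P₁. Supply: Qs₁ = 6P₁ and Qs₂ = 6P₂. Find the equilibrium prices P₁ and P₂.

P₁ = 2339/129, P₂ = 1702/129

Market 1: 178 - 6P₁ + 3P₂ = 6P₁ → 12P₁ - 3P₂ = 178.
Market 2: 11P₂ - P₁ = 127.
Eliminating P₂: 11×(1) + 3×(2) gives 129P₁ = 2339, so P₁ = 2339/129.
Back-substitute into (2): P₂ = (127 + 1×2339/129) / 11 = 1702/129.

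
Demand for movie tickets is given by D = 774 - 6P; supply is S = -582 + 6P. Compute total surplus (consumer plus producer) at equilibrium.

Total surplus = 1536

Equilibrium: 774 - 6P = -582 + 6P gives P* = 113, Q* = 96.
Demand choke price: P = 129; supply starts at P = 97.
CS = ½(129 − 113)(96) = 768; PS = ½(113 − 97)(96) = 768.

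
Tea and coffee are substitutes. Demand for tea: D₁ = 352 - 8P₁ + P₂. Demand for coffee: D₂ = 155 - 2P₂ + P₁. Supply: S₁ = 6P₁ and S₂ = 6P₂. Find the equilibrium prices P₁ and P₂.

P₁ = 2971/111, P₂ = 2522/111

Market 1: 352 - 8P₁ + P₂ = 6P₁ → 14P₁ - P₂ = 352.
Market 2: 8P₂ - P₁ = 155.
Eliminating P₂: 8×(1) + 1×(2) gives 111P₁ = 2971, so P₁ = 2971/111.
Back-substitute into (2): P₂ = (155 + 1×2971/111) / 8 = 2522/111.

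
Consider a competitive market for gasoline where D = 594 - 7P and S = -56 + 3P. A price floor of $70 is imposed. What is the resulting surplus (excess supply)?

Surplus = 50

Equilibrium price would be P* = 65, so the floor at 70 binds.
At P = 70: D = 104, S = 154.
Surplus = 154 − 104 = 50.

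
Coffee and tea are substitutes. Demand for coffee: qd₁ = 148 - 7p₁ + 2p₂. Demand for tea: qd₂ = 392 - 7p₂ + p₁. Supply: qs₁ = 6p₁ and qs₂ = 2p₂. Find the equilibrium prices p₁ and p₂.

p₁ = 18.4, p₂ = 45.6

Market 1: 148 - 7p₁ + 2p₂ = 6p₁ → 13p₁ - 2p₂ = 148.
Market 2: 9p₂ - p₁ = 392.
Eliminating p₂: 9×(1) + 2×(2) gives 115p₁ = 2116, so p₁ = 18.4.
Back-substitute into (2): p₂ = (392 + 1×18.4) / 9 = 45.6.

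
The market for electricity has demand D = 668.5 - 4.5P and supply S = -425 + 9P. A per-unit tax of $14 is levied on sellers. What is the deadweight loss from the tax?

Pre-tax equilibrium: P* = 81, Q* = 304.
Tax on sellers shifts supply to S = -425 + 9(P − 14) = -551 + 9P.
668.5 - 4.5P = -551 + 9P gives buyer price Pb = 271/3; sellers receive Ps = 271/3 − 14 = 229/3.
New quantity: Q = 668.5 − 4.5(271/3) = 262.
DWL = ½ × 14 × (304 − 262) = 294.

Deadweight loss = 294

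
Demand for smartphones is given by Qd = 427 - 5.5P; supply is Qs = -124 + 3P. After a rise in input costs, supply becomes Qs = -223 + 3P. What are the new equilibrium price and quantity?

P' = 1300/17, Q' = 109/17

Original equilibrium: P* = 1102/17, Q* = 1198/17.
New equilibrium: 427 - 5.5P = -223 + 3P, so 650 = 8.5P and P' = 1300/17; Q' = 427 − 5.5(1300/17) = 109/17.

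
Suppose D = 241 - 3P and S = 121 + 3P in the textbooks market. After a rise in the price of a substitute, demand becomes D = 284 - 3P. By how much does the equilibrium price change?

ΔP = 43/6

Original equilibrium: P* = 20, Q* = 181.
New equilibrium: 284 - 3P = 121 + 3P, so 163 = 6P and P' = 163/6; Q' = 284 − 3(163/6) = 202.5.
Change in price: 163/6 − 20 = 43/6.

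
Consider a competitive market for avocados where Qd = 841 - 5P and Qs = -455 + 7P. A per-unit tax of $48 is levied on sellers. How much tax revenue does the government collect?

Pre-tax equilibrium: P* = 108, Q* = 301.
Tax on sellers shifts supply to Qs = -455 + 7(P − 48) = -791 + 7P.
841 - 5P = -791 + 7P gives buyer price Pb = 136; sellers receive Ps = 136 − 48 = 88.
New quantity: Q = 841 − 5(136) = 161.
Revenue = 48 × 161 = 7728.

Tax revenue = 7728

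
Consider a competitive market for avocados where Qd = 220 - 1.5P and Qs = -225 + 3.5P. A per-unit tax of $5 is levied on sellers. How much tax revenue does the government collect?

Pre-tax equilibrium: P* = 89, Q* = 86.5.
Tax on sellers shifts supply to Qs = -225 + 3.5(P − 5) = -242.5 + 3.5P.
220 - 1.5P = -242.5 + 3.5P gives buyer price Pb = 92.5; sellers receive Ps = 92.5 − 5 = 87.5.
New quantity: Q = 220 − 1.5(92.5) = 81.25.
Revenue = 5 × 81.25 = 406.25.

Tax revenue = 406.25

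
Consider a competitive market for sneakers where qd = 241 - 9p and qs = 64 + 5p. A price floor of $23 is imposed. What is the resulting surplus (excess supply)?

Equilibrium price would be p* = 177/14, so the floor at 23 binds.
At p = 23: qd = 34, qs = 179.
Surplus = 179 − 34 = 145.

Surplus = 145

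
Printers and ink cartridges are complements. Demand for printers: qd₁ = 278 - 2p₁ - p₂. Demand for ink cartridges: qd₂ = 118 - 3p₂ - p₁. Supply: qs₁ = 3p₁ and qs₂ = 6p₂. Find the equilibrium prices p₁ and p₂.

Market 1: 278 - 2p₁ - p₂ = 3p₁ → 5p₁ + p₂ = 278.
Market 2: 9p₂ + p₁ = 118.
Eliminating p₂: 9×(1) − 1×(2) gives 44p₁ = 2384, so p₁ = 596/11.
Back-substitute into (2): p₂ = (118 − 1×596/11) / 9 = 78/11.

p₁ = 596/11, p₂ = 78/11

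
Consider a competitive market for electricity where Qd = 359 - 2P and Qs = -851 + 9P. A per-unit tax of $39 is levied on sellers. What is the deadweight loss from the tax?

Deadweight loss = 13689/11

Pre-tax equilibrium: P* = 110, Q* = 139.
Tax on sellers shifts supply to Qs = -851 + 9(P − 39) = -1202 + 9P.
359 - 2P = -1202 + 9P gives buyer price Pb = 1561/11; sellers receive Ps = 1561/11 − 39 = 1132/11.
New quantity: Q = 359 − 2(1561/11) = 827/11.
DWL = ½ × 39 × (139 − 827/11) = 13689/11.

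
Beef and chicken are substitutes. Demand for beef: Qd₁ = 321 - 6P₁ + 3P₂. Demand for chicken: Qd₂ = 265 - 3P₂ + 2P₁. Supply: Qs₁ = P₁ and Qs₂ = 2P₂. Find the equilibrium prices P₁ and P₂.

P₁ = 2400/29, P₂ = 2497/29

Market 1: 321 - 6P₁ + 3P₂ = P₁ → 7P₁ - 3P₂ = 321.
Market 2: 5P₂ - 2P₁ = 265.
Eliminating P₂: 5×(1) + 3×(2) gives 29P₁ = 2400, so P₁ = 2400/29.
Back-substitute into (2): P₂ = (265 + 2×2400/29) / 5 = 2497/29.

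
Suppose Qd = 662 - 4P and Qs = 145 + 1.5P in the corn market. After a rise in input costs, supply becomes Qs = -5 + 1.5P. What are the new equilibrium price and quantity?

P' = 1334/11, Q' = 1946/11

Original equilibrium: P* = 94, Q* = 286.
New equilibrium: 662 - 4P = -5 + 1.5P, so 667 = 5.5P and P' = 1334/11; Q' = 662 − 4(1334/11) = 1946/11.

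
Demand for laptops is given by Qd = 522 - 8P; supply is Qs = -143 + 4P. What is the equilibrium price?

Set Qd = Qs: 522 - 8P = -143 + 4P.
665 = 12P, so P* = 665/12.
Q* = 522 − 8(665/12) = 236/3.

P* = 665/12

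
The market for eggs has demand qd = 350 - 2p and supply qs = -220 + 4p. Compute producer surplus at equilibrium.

Equilibrium: 350 - 2p = -220 + 4p gives p* = 95, q* = 160.
Supply starts at p = 55 (where qs = 0).
PS = ½(95 − 55)(160) = 3200.

Producer surplus = 3200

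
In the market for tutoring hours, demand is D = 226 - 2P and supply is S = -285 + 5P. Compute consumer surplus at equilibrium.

Equilibrium: 226 - 2P = -285 + 5P gives P* = 73, Q* = 80.
Demand choke price (D = 0): P = 113.
CS = ½(113 − 73)(80) = 1600.

Consumer surplus = 1600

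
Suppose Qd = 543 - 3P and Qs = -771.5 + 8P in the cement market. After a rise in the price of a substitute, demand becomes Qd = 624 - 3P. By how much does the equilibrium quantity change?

ΔQ = 648/11

Original equilibrium: P* = 119.5, Q* = 184.5.
New equilibrium: 624 - 3P = -771.5 + 8P, so 1395.5 = 11P and P' = 2791/22; Q' = 624 − 3(2791/22) = 5355/22.
Change in quantity: 5355/22 − 184.5 = 648/11.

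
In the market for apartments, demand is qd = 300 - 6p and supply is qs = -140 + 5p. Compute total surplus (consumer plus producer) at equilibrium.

Equilibrium: 300 - 6p = -140 + 5p gives p* = 40, q* = 60.
Demand choke price: p = 50; supply starts at p = 28.
CS = ½(50 − 40)(60) = 300; PS = ½(40 − 28)(60) = 360.

Total surplus = 660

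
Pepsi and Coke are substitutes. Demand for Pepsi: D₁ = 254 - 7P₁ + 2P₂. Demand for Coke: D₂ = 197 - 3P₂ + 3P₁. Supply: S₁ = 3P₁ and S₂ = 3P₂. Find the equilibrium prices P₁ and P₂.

Market 1: 254 - 7P₁ + 2P₂ = 3P₁ → 10P₁ - 2P₂ = 254.
Market 2: 6P₂ - 3P₁ = 197.
Eliminating P₂: 6×(1) + 2×(2) gives 54P₁ = 1918, so P₁ = 959/27.
Back-substitute into (2): P₂ = (197 + 3×959/27) / 6 = 1366/27.

P₁ = 959/27, P₂ = 1366/27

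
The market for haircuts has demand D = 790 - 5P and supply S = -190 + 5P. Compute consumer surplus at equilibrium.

Equilibrium: 790 - 5P = -190 + 5P gives P* = 98, Q* = 300.
Demand choke price (D = 0): P = 158.
CS = ½(158 − 98)(300) = 9000.

Consumer surplus = 9000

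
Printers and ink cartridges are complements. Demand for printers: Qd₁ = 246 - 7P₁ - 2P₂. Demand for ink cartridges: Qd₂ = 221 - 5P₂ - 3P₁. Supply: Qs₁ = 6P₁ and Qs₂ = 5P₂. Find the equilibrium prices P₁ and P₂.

Market 1: 246 - 7P₁ - 2P₂ = 6P₁ → 13P₁ + 2P₂ = 246.
Market 2: 10P₂ + 3P₁ = 221.
Eliminating P₂: 10×(1) − 2×(2) gives 124P₁ = 2018, so P₁ = 1009/62.
Back-substitute into (2): P₂ = (221 − 3×1009/62) / 10 = 2135/124.

P₁ = 1009/62, P₂ = 2135/124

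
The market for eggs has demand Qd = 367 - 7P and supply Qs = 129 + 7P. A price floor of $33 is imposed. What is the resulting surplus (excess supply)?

Surplus = 224

Equilibrium price would be P* = 17, so the floor at 33 binds.
At P = 33: Qd = 136, Qs = 360.
Surplus = 360 − 136 = 224.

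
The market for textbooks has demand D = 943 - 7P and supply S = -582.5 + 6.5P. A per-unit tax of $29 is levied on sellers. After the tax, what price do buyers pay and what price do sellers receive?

Buyers pay 3428/27, sellers receive 2645/27

Pre-tax equilibrium: P* = 113, Q* = 152.
Tax on sellers shifts supply to S = -582.5 + 6.5(P − 29) = -771 + 6.5P.
943 - 7P = -771 + 6.5P gives buyer price Pb = 3428/27; sellers receive Ps = 3428/27 − 29 = 2645/27.
New quantity: Q = 943 − 7(3428/27) = 1465/27.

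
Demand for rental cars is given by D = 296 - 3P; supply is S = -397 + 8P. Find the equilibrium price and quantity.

P* = 63, Q* = 107

Set D = S: 296 - 3P = -397 + 8P.
693 = 11P, so P* = 63.
Q* = 296 − 3(63) = 107.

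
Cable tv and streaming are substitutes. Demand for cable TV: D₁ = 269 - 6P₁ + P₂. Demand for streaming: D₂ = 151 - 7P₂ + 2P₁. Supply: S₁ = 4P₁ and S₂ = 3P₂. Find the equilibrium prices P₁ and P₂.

P₁ = 2841/98, P₂ = 1024/49

Market 1: 269 - 6P₁ + P₂ = 4P₁ → 10P₁ - P₂ = 269.
Market 2: 10P₂ - 2P₁ = 151.
Eliminating P₂: 10×(1) + 1×(2) gives 98P₁ = 2841, so P₁ = 2841/98.
Back-substitute into (2): P₂ = (151 + 2×2841/98) / 10 = 1024/49.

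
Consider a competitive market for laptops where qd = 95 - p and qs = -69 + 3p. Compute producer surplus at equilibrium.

Producer surplus = 486

Equilibrium: 95 - p = -69 + 3p gives p* = 41, q* = 54.
Supply starts at p = 23 (where qs = 0).
PS = ½(41 − 23)(54) = 486.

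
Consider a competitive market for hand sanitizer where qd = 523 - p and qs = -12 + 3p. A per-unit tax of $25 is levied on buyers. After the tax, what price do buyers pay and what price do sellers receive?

Pre-tax equilibrium: p* = 133.75, q* = 389.25.
Tax on buyers shifts demand to qd = 523 − 1(p + 25) = 498 - p.
498 - p = -12 + 3p gives seller price ps = 127.5; buyers pay pb = 127.5 + 25 = 152.5.
New quantity: q = 523 − 1(152.5) = 370.5.

Buyers pay $152.5, sellers receive $127.5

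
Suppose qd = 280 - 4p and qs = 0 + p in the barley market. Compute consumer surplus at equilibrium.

Consumer surplus = 392

Equilibrium: 280 - 4p = 0 + p gives p* = 56, q* = 56.
Demand choke price (qd = 0): p = 70.
CS = ½(70 − 56)(56) = 392.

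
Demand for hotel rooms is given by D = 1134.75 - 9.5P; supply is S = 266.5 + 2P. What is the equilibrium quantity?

Set D = S: 1134.75 - 9.5P = 266.5 + 2P.
868.25 = 11.5P, so P* = 75.5.
Q* = 1134.75 − 9.5(75.5) = 417.5.

Q* = 417.5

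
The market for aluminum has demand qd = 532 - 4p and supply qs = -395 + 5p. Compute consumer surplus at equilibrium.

Equilibrium: 532 - 4p = -395 + 5p gives p* = 103, q* = 120.
Demand choke price (qd = 0): p = 133.
CS = ½(133 − 103)(120) = 1800.

Consumer surplus = 1800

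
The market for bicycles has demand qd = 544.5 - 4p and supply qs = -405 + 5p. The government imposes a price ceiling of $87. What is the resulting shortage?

Equilibrium price would be p* = 105.5, so the ceiling at 87 binds.
At p = 87: qd = 544.5 − 4(87) = 196.5, qs = -405 + 5(87) = 30.
Shortage = 196.5 − 30 = 166.5.

Shortage = 166.5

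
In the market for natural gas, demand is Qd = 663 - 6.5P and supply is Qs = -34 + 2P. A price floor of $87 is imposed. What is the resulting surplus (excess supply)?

Surplus = 42.5

Equilibrium price would be P* = 82, so the floor at 87 binds.
At P = 87: Qd = 97.5, Qs = 140.
Surplus = 140 − 97.5 = 42.5.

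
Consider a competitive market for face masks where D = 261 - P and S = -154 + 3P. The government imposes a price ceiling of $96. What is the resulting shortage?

Equilibrium price would be P* = 103.75, so the ceiling at 96 binds.
At P = 96: D = 261 − 1(96) = 165, S = -154 + 3(96) = 134.
Shortage = 165 − 134 = 31.

Shortage = 31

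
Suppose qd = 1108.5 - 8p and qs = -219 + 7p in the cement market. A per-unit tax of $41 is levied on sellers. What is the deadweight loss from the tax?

Pre-tax equilibrium: p* = 88.5, q* = 400.5.
Tax on sellers shifts supply to qs = -219 + 7(p − 41) = -506 + 7p.
1108.5 - 8p = -506 + 7p gives buyer price pb = 3229/30; sellers receive ps = 3229/30 − 41 = 1999/30.
New quantity: q = 1108.5 − 8(3229/30) = 7423/30.
DWL = ½ × 41 × (400.5 − 7423/30) = 47068/15.

Deadweight loss = 47068/15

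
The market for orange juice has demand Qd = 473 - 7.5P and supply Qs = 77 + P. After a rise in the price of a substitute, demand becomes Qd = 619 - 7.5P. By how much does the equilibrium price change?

Original equilibrium: P* = 792/17, Q* = 2101/17.
New equilibrium: 619 - 7.5P = 77 + P, so 542 = 8.5P and P' = 1084/17; Q' = 619 − 7.5(1084/17) = 2393/17.
Change in price: 1084/17 − 792/17 = 292/17.

ΔP = 292/17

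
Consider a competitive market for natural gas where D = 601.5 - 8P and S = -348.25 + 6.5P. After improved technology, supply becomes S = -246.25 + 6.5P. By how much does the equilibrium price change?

ΔP = -204/29

Original equilibrium: P* = 65.5, Q* = 77.5.
New equilibrium: 601.5 - 8P = -246.25 + 6.5P, so 847.75 = 14.5P and P' = 3391/58; Q' = 601.5 − 8(3391/58) = 7759/58.
Change in price: 3391/58 − 65.5 = -204/29.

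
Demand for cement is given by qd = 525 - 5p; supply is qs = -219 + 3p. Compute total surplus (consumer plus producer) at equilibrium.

Equilibrium: 525 - 5p = -219 + 3p gives p* = 93, q* = 60.
Demand choke price: p = 105; supply starts at p = 73.
CS = ½(105 − 93)(60) = 360; PS = ½(93 − 73)(60) = 600.

Total surplus = 960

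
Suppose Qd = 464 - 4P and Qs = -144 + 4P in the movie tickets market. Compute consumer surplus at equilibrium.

Equilibrium: 464 - 4P = -144 + 4P gives P* = 76, Q* = 160.
Demand choke price (Qd = 0): P = 116.
CS = ½(116 − 76)(160) = 3200.

Consumer surplus = 3200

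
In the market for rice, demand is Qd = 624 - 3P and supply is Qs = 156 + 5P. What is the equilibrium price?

P* = 58.5

Set Qd = Qs: 624 - 3P = 156 + 5P.
468 = 8P, so P* = 58.5.
Q* = 624 − 3(58.5) = 448.5.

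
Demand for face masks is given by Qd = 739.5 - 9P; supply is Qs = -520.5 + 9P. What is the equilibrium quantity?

Set Qd = Qs: 739.5 - 9P = -520.5 + 9P.
1260 = 18P, so P* = 70.
Q* = 739.5 − 9(70) = 109.5.

Q* = 109.5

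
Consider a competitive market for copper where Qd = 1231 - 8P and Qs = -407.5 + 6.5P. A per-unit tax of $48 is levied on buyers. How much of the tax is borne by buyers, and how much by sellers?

Buyers bear 624/29, sellers bear 768/29

Pre-tax equilibrium: P* = 113, Q* = 327.
Tax on buyers shifts demand to Qd = 1231 − 8(P + 48) = 847 - 8P.
847 - 8P = -407.5 + 6.5P gives seller price Ps = 2509/29; buyers pay Pb = 2509/29 + 48 = 3901/29.
New quantity: Q = 1231 − 8(3901/29) = 4491/29.
Buyer burden = 3901/29 − 113 = 624/29; seller burden = 113 − 2509/29 = 768/29.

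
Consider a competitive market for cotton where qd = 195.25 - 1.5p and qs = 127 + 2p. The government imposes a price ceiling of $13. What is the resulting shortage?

Equilibrium price would be p* = 19.5, so the ceiling at 13 binds.
At p = 13: qd = 195.25 − 1.5(13) = 175.75, qs = 127 + 2(13) = 153.
Shortage = 175.75 − 153 = 22.75.

Shortage = 22.75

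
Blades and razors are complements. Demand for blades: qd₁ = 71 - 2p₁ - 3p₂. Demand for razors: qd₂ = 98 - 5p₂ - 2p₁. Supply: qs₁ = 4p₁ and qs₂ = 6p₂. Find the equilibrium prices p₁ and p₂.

p₁ = 487/60, p₂ = 223/30

Market 1: 71 - 2p₁ - 3p₂ = 4p₁ → 6p₁ + 3p₂ = 71.
Market 2: 11p₂ + 2p₁ = 98.
Eliminating p₂: 11×(1) − 3×(2) gives 60p₁ = 487, so p₁ = 487/60.
Back-substitute into (2): p₂ = (98 − 2×487/60) / 11 = 223/30.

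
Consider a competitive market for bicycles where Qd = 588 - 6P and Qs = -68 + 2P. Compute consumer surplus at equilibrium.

Equilibrium: 588 - 6P = -68 + 2P gives P* = 82, Q* = 96.
Demand choke price (Qd = 0): P = 98.
CS = ½(98 − 82)(96) = 768.

Consumer surplus = 768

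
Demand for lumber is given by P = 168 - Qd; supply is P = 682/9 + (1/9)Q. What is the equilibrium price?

Set the two price expressions equal: 168 - Q = 682/9 + (1/9)Q.
830/9 = (10/9)Q, so Q* = 83.
P* = 168 − (1)(83) = 85.

P* = 85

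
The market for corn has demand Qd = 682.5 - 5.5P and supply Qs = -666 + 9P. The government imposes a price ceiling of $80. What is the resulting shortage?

Shortage = 188.5

Equilibrium price would be P* = 93, so the ceiling at 80 binds.
At P = 80: Qd = 682.5 − 5.5(80) = 242.5, Qs = -666 + 9(80) = 54.
Shortage = 242.5 − 54 = 188.5.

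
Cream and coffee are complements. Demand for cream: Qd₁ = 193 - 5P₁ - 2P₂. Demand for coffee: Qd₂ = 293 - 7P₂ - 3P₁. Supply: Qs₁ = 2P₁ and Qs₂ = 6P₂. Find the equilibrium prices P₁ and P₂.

P₁ = 1923/85, P₂ = 1472/85

Market 1: 193 - 5P₁ - 2P₂ = 2P₁ → 7P₁ + 2P₂ = 193.
Market 2: 13P₂ + 3P₁ = 293.
Eliminating P₂: 13×(1) − 2×(2) gives 85P₁ = 1923, so P₁ = 1923/85.
Back-substitute into (2): P₂ = (293 − 3×1923/85) / 13 = 1472/85.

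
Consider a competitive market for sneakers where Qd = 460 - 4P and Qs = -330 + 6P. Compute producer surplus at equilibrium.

Equilibrium: 460 - 4P = -330 + 6P gives P* = 79, Q* = 144.
Supply starts at P = 55 (where Qs = 0).
PS = ½(79 − 55)(144) = 1728.

Producer surplus = 1728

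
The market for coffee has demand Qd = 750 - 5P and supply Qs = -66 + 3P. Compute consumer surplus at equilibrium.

Equilibrium: 750 - 5P = -66 + 3P gives P* = 102, Q* = 240.
Demand choke price (Qd = 0): P = 150.
CS = ½(150 − 102)(240) = 5760.

Consumer surplus = 5760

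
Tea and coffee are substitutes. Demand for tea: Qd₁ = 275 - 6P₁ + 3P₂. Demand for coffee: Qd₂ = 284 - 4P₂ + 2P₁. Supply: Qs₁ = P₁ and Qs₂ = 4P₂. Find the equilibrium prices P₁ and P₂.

Market 1: 275 - 6P₁ + 3P₂ = P₁ → 7P₁ - 3P₂ = 275.
Market 2: 8P₂ - 2P₁ = 284.
Eliminating P₂: 8×(1) + 3×(2) gives 50P₁ = 3052, so P₁ = 61.04.
Back-substitute into (2): P₂ = (284 + 2×61.04) / 8 = 50.76.

P₁ = 61.04, P₂ = 50.76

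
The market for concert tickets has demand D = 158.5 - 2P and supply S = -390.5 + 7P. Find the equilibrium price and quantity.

P* = 61, Q* = 36.5

Set D = S: 158.5 - 2P = -390.5 + 7P.
549 = 9P, so P* = 61.
Q* = 158.5 − 2(61) = 36.5.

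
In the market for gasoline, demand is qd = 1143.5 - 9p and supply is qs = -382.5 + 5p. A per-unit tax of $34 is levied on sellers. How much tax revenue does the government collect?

Pre-tax equilibrium: p* = 109, q* = 162.5.
Tax on sellers shifts supply to qs = -382.5 + 5(p − 34) = -552.5 + 5p.
1143.5 - 9p = -552.5 + 5p gives buyer price pb = 848/7; sellers receive ps = 848/7 − 34 = 610/7.
New quantity: q = 1143.5 − 9(848/7) = 745/14.
Revenue = 34 × 745/14 = 12665/7.

Tax revenue = 12665/7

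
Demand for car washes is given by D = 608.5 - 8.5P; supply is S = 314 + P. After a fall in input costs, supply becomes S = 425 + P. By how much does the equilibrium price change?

ΔP = -222/19

Original equilibrium: P* = 31, Q* = 345.
New equilibrium: 608.5 - 8.5P = 425 + P, so 183.5 = 9.5P and P' = 367/19; Q' = 608.5 − 8.5(367/19) = 8442/19.
Change in price: 367/19 − 31 = -222/19.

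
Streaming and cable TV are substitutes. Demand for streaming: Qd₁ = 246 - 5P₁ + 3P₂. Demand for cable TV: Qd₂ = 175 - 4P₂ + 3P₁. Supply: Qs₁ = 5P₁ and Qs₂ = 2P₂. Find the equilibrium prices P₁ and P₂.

Market 1: 246 - 5P₁ + 3P₂ = 5P₁ → 10P₁ - 3P₂ = 246.
Market 2: 6P₂ - 3P₁ = 175.
Eliminating P₂: 6×(1) + 3×(2) gives 51P₁ = 2001, so P₁ = 667/17.
Back-substitute into (2): P₂ = (175 + 3×667/17) / 6 = 2488/51.

P₁ = 667/17, P₂ = 2488/51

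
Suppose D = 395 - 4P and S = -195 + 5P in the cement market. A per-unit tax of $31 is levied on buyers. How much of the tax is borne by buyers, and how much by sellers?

Buyers bear 155/9, sellers bear 124/9

Pre-tax equilibrium: P* = 590/9, Q* = 1195/9.
Tax on buyers shifts demand to D = 395 − 4(P + 31) = 271 - 4P.
271 - 4P = -195 + 5P gives seller price Ps = 466/9; buyers pay Pb = 466/9 + 31 = 745/9.
New quantity: Q = 395 − 4(745/9) = 575/9.
Buyer burden = 745/9 − 590/9 = 155/9; seller burden = 590/9 − 466/9 = 124/9.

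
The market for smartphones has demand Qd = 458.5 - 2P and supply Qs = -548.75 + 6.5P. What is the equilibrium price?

P* = 118.5

Set Qd = Qs: 458.5 - 2P = -548.75 + 6.5P.
1007.25 = 8.5P, so P* = 118.5.
Q* = 458.5 − 2(118.5) = 221.5.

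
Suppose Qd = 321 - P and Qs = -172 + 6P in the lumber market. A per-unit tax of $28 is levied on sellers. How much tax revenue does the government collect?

Tax revenue = 6344

Pre-tax equilibrium: P* = 493/7, Q* = 1754/7.
Tax on sellers shifts supply to Qs = -172 + 6(P − 28) = -340 + 6P.
321 - P = -340 + 6P gives buyer price Pb = 661/7; sellers receive Ps = 661/7 − 28 = 465/7.
New quantity: Q = 321 − 1(661/7) = 1586/7.
Revenue = 28 × 1586/7 = 6344.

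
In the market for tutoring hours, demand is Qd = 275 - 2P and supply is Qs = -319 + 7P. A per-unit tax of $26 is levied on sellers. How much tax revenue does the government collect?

Tax revenue = 23998/9

Pre-tax equilibrium: P* = 66, Q* = 143.
Tax on sellers shifts supply to Qs = -319 + 7(P − 26) = -501 + 7P.
275 - 2P = -501 + 7P gives buyer price Pb = 776/9; sellers receive Ps = 776/9 − 26 = 542/9.
New quantity: Q = 275 − 2(776/9) = 923/9.
Revenue = 26 × 923/9 = 23998/9.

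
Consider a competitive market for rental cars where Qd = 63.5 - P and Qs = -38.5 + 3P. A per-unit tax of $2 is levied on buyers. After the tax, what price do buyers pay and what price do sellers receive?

Buyers pay $27, sellers receive $25

Pre-tax equilibrium: P* = 25.5, Q* = 38.
Tax on buyers shifts demand to Qd = 63.5 − 1(P + 2) = 61.5 - P.
61.5 - P = -38.5 + 3P gives seller price Ps = 25; buyers pay Pb = 25 + 2 = 27.
New quantity: Q = 63.5 − 1(27) = 36.5.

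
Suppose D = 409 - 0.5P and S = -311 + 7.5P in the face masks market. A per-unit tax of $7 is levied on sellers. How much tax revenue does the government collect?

Tax revenue = 2525.03125

Pre-tax equilibrium: P* = 90, Q* = 364.
Tax on sellers shifts supply to S = -311 + 7.5(P − 7) = -363.5 + 7.5P.
409 - 0.5P = -363.5 + 7.5P gives buyer price Pb = 96.5625; sellers receive Ps = 96.5625 − 7 = 89.5625.
New quantity: Q = 409 − 0.5(96.5625) = 360.71875.
Revenue = 7 × 360.71875 = 2525.03125.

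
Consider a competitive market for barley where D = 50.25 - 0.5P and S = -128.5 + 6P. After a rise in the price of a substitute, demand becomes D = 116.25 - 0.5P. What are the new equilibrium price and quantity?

P' = 979/26, Q' = 2533/26

Original equilibrium: P* = 27.5, Q* = 36.5.
New equilibrium: 116.25 - 0.5P = -128.5 + 6P, so 244.75 = 6.5P and P' = 979/26; Q' = 116.25 − 0.5(979/26) = 2533/26.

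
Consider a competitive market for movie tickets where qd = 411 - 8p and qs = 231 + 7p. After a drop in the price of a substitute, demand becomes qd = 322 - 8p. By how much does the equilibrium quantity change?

Δq = -623/15

Original equilibrium: p* = 12, q* = 315.
New equilibrium: 322 - 8p = 231 + 7p, so 91 = 15p and p' = 91/15; q' = 322 − 8(91/15) = 4102/15.
Change in quantity: 4102/15 − 315 = -623/15.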